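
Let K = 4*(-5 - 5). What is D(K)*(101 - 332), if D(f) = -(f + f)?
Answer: -18480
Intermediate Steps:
K = -40 (K = 4*(-10) = -40)
D(f) = -2*f
D(K)*(101 - 332) = (-2*(-40))*(101 - 332) = 80*(-231) = -18480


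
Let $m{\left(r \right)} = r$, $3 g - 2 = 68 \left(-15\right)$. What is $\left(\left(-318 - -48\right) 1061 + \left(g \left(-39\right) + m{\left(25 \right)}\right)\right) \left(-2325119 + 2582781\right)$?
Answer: $-70396092682$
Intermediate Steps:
$g = - \frac{1018}{3}$ ($g = \frac{2}{3} + \frac{68 \left(-15\right)}{3} = \frac{2}{3} + \frac{1}{3} \left(-1020\right) = \frac{2}{3} - 340 = - \frac{1018}{3} \approx -339.33$)
$\left(\left(-318 - -48\right) 1061 + \left(g \left(-39\right) + m{\left(25 \right)}\right)\right) \left(-2325119 + 2582781\right) = \left(\left(-318 - -48\right) 1061 + \left(\left(- \frac{1018}{3}\right) \left(-39\right) + 25\right)\right) \left(-2325119 + 2582781\right) = \left(\left(-318 + \left(-12 + 60\right)\right) 1061 + \left(13234 + 25\right)\right) 257662 = \left(\left(-318 + 48\right) 1061 + 13259\right) 257662 = \left(\left(-270\right) 1061 + 13259\right) 257662 = \left(-286470 + 13259\right) 257662 = \left(-273211\right) 257662 = -70396092682$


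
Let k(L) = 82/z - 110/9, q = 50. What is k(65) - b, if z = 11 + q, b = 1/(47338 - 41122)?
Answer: -12374167/1137528 ≈ -10.878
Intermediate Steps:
b = 1/6216 ≈ 0.00016088
z = 61 (z = 11 + 50 = 61)
k(L) = -5972/549 (k(L) = 82/61 - 110/9 = -5972/549)
k(65) - b = -5972/549 - 1*1/6216 = -5972/549 - 1/6216 = -12374167/1137528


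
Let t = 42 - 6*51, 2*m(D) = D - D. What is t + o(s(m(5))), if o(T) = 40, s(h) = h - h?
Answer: -224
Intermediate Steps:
m(D) = 0 (m(D) = (D - D)/2 = (1/2)*0 = 0)
s(h) = 0
t = -264 (t = 42 - 306 = -264)
t + o(s(m(5))) = -264 + 40 = -224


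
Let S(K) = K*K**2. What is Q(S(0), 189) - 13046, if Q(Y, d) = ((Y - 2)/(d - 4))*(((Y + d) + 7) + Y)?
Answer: -2413902/185 ≈ -13048.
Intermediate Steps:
S(K) = K**3
Q(Y, d) = (-2 + Y)*(7 + d + 2*Y)/(-4 + d) (Q(Y, d) = ((-2 + Y)/(-4 + d))*((7 + Y + d) + Y) = ((-2 + Y)/(-4 + d))*(7 + d + 2*Y) = (-2 + Y)*(7 + d + 2*Y)/(-4 + d))
Q(S(0), 189) - 13046 = (-14 - 2*189 + 2*(0**3)**2 + 3*0**3 + 0**3*189)/(-4 + 189) - 13046 = (-14 - 378 + 2*0**2 + 3*0 + 0*189)/185 - 13046 = (-14 - 378 + 2*0 + 0 + 0)/185 - 13046 = (-14 - 378 + 0 + 0 + 0)/185 - 13046 = (1/185)*(-392) - 13046 = -392/185 - 13046 = -2413902/185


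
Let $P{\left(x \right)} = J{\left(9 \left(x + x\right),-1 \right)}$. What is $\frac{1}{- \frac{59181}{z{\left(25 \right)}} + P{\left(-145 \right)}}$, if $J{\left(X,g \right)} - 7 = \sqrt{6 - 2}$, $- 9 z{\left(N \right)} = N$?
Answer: $\frac{25}{532854} \approx 4.6917 \cdot 10^{-5}$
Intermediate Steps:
$z{\left(N \right)} = - \frac{N}{9}$
$J{\left(X,g \right)} = 9$ ($J{\left(X,g \right)} = 7 + \sqrt{6 - 2} = 7 + \sqrt{4} = 7 + 2 = 9$)
$P{\left(x \right)} = 9$
$\frac{1}{- \frac{59181}{z{\left(25 \right)}} + P{\left(-145 \right)}} = \frac{1}{- \frac{59181}{\left(- \frac{1}{9}\right) 25} + 9} = \frac{1}{- \frac{59181}{- \frac{25}{9}} + 9} = \frac{1}{\left(-59181\right) \left(- \frac{9}{25}\right) + 9} = \frac{1}{\frac{532629}{25} + 9} = \frac{1}{\frac{532854}{25}} = \frac{25}{532854}$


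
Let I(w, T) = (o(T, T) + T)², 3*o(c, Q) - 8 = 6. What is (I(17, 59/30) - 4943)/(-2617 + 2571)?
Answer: 4409099/41400 ≈ 106.50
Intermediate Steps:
o(c, Q) = 14/3 (o(c, Q) = 8/3 + (⅓)*6 = 8/3 + 2 = 14/3)
I(w, T) = (14/3 + T)²
(I(17, 59/30) - 4943)/(-2617 + 2571) = ((14 + 3*(59/30))²/9 - 4943)/(-2617 + 2571) = ((14 + 3*(59*(1/30)))²/9 - 4943)/(-46) = ((14 + 3*(59/30))²/9 - 4943)*(-1/46) = ((14 + 59/10)²/9 - 4943)*(-1/46) = ((199/10)²/9 - 4943)*(-1/46) = ((⅑)*(39601/100) - 4943)*(-1/46) = (39601/900 - 4943)*(-1/46) = -4409099/900*(-1/46) = 4409099/41400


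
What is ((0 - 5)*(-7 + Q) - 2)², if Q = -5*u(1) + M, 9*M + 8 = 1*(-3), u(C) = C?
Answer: 332929/81 ≈ 4110.2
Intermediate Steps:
M = -11/9 (M = -8/9 + (1*(-3))/9 = -8/9 + (⅑)*(-3) = -8/9 - ⅓ = -11/9 ≈ -1.2222)
Q = -56/9 (Q = -5*1 - 11/9 = -5 - 11/9 = -56/9 ≈ -6.2222)
((0 - 5)*(-7 + Q) - 2)² = ((0 - 5)*(-7 - 56/9) - 2)² = (-5*(-119/9) - 2)² = (595/9 - 2)² = (577/9)² = 332929/81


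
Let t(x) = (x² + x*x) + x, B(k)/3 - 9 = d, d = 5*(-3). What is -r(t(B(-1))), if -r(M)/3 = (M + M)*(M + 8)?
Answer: 2411640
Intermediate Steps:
d = -15
B(k) = -18 (B(k) = 27 + 3*(-15) = 27 - 45 = -18)
t(x) = x + 2*x² (t(x) = (x² + x²) + x = 2*x² + x = x + 2*x²)
r(M) = -6*M*(8 + M) (r(M) = -3*(M + M)*(M + 8) = -3*2*M*(8 + M) = -6*M*(8 + M))
-r(t(B(-1))) = -(-6)*(-18*(1 + 2*(-18)))*(8 - 18*(1 + 2*(-18))) = -(-6)*(-18*(1 - 36))*(8 - 18*(1 - 36)) = -(-6)*(-18*(-35))*(8 - 18*(-35)) = -(-6)*630*(8 + 630) = -(-6)*630*638 = -1*(-2411640) = 2411640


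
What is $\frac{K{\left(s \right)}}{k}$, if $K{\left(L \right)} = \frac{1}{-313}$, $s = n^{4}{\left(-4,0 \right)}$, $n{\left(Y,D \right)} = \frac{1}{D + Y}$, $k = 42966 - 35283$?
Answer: $- \frac{1}{2404779} \approx -4.1584 \cdot 10^{-7}$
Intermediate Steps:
$k = 7683$ ($k = 42966 - 35283 = 7683$)
$s = \frac{1}{256}$ ($s = \left(\frac{1}{0 - 4}\right)^{4} = \left(\frac{1}{-4}\right)^{4} = \left(- \frac{1}{4}\right)^{4} = \frac{1}{256} \approx 0.0039063$)
$K{\left(L \right)} = - \frac{1}{313}$
$\frac{K{\left(s \right)}}{k} = - \frac{1}{313 \cdot 7683} = \left(- \frac{1}{313}\right) \frac{1}{7683} = - \frac{1}{2404779}$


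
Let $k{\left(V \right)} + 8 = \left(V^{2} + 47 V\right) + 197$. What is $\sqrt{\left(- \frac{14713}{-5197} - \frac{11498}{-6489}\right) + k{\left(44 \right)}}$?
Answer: $\frac{2 \sqrt{132604981873984046}}{11241111} \approx 64.789$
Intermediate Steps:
$k{\left(V \right)} = 189 + V^{2} + 47 V$ ($k{\left(V \right)} = -8 + \left(\left(V^{2} + 47 V\right) + 197\right) = -8 + \left(197 + V^{2} + 47 V\right) = 189 + V^{2} + 47 V$)
$\sqrt{\left(- \frac{14713}{-5197} - \frac{11498}{-6489}\right) + k{\left(44 \right)}} = \sqrt{\left(- \frac{14713}{-5197} - \frac{11498}{-6489}\right) + \left(189 + 44^{2} + 47 \cdot 44\right)} = \sqrt{\left(\left(-14713\right) \left(- \frac{1}{5197}\right) - - \frac{11498}{6489}\right) + \left(189 + 1936 + 2068\right)} = \sqrt{\left(\frac{14713}{5197} + \frac{11498}{6489}\right) + 4193} = \sqrt{\frac{155227763}{33723333} + 4193} = \sqrt{\frac{141557163032}{33723333}} = \frac{2 \sqrt{132604981873984046}}{11241111}$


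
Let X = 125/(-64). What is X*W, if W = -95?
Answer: 11875/64 ≈ 185.55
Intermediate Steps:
X = -125/64 (X = 125*(-1/64) = -125/64 ≈ -1.9531)
X*W = -125/64*(-95) = 11875/64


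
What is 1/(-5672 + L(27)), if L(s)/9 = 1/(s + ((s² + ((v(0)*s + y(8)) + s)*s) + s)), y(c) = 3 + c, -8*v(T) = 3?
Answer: -1365/7742272 ≈ -0.00017630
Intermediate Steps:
v(T) = -3/8 (v(T) = -⅛*3 = -3/8)
L(s) = 9/(s² + 2*s + s*(11 + 5*s/8)) (L(s) = 9/(s + ((s² + ((-3*s/8 + (3 + 8)) + s)*s) + s)) = 9/(s + ((s² + ((-3*s/8 + 11) + s)*s) + s)) = 9/(s + ((s² + ((11 - 3*s/8) + s)*s) + s)) = 9/(s + ((s² + (11 + 5*s/8)*s) + s)) = 9/(s + ((s² + s*(11 + 5*s/8)) + s)) = 9/(s + (s + s² + s*(11 + 5*s/8))) = 9/(s² + 2*s + s*(11 + 5*s/8)))
1/(-5672 + L(27)) = 1/(-5672 + (72/13)/(27*(8 + 27))) = 1/(-5672 + (72/13)*(1/27)/35) = 1/(-5672 + (72/13)*(1/27)*(1/35)) = 1/(-5672 + 8/1365) = 1/(-7742272/1365) = -1365/7742272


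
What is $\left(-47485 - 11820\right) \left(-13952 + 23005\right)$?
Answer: $-536888165$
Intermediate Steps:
$\left(-47485 - 11820\right) \left(-13952 + 23005\right) = \left(-59305\right) 9053 = -536888165$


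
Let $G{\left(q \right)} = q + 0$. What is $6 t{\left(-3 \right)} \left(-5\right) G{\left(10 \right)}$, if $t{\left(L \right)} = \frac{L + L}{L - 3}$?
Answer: $-300$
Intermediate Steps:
$G{\left(q \right)} = q$
$t{\left(L \right)} = \frac{2 L}{-3 + L}$
$6 t{\left(-3 \right)} \left(-5\right) G{\left(10 \right)} = 6 \cdot 2 \left(-3\right) \frac{1}{-3 - 3} \left(-5\right) 10 = 6 \cdot 2 \left(-3\right) \frac{1}{-6} \left(-5\right) 10 = 6 \cdot 2 \left(-3\right) \left(- \frac{1}{6}\right) \left(-5\right) 10 = 6 \cdot 1 \left(-5\right) 10 = 6 \left(-5\right) 10 = \left(-30\right) 10 = -300$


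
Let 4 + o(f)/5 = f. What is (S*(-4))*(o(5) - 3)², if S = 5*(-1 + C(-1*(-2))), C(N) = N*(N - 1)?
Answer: -80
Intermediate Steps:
C(N) = N*(-1 + N)
o(f) = -20 + 5*f
S = 5 (S = 5*(-1 + (-1*(-2))*(-1 - 1*(-2))) = 5*(-1 + 2*(-1 + 2)) = 5*(-1 + 2*1) = 5*(-1 + 2) = 5*1 = 5)
(S*(-4))*(o(5) - 3)² = (5*(-4))*((-20 + 5*5) - 3)² = -20*((-20 + 25) - 3)² = -20*(5 - 3)² = -20*2² = -20*4 = -80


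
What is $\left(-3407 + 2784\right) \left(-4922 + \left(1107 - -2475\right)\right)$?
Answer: $834820$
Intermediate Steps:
$\left(-3407 + 2784\right) \left(-4922 + \left(1107 - -2475\right)\right) = - 623 \left(-4922 + \left(1107 + 2475\right)\right) = - 623 \left(-4922 + 3582\right) = \left(-623\right) \left(-1340\right) = 834820$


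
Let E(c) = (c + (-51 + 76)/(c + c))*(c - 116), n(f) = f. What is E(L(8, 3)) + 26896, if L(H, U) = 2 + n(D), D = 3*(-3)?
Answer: 391673/14 ≈ 27977.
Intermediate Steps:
D = -9
L(H, U) = -7 (L(H, U) = 2 - 9 = -7)
E(c) = (-116 + c)*(c + 25/(2*c)) (E(c) = (c + 25/((2*c)))*(-116 + c) = (c + 25*(1/(2*c)))*(-116 + c) = (c + 25/(2*c))*(-116 + c) = (-116 + c)*(c + 25/(2*c)))
E(L(8, 3)) + 26896 = (25/2 + (-7)² - 1450/(-7) - 116*(-7)) + 26896 = (25/2 + 49 - 1450*(-⅐) + 812) + 26896 = (25/2 + 49 + 1450/7 + 812) + 26896 = 15129/14 + 26896 = 391673/14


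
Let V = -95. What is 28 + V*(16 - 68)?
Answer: 4968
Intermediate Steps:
28 + V*(16 - 68) = 28 - 95*(16 - 68) = 28 - 95*(-52) = 28 + 4940 = 4968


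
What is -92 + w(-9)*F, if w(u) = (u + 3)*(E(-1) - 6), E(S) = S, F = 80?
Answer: 3268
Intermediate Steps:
w(u) = -21 - 7*u (w(u) = (u + 3)*(-1 - 6) = (3 + u)*(-7) = -21 - 7*u)
-92 + w(-9)*F = -92 + (-21 - 7*(-9))*80 = -92 + (-21 + 63)*80 = -92 + 42*80 = -92 + 3360 = 3268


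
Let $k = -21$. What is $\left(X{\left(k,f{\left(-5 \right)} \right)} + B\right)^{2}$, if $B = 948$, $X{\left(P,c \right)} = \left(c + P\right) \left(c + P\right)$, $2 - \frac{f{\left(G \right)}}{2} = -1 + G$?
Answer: $946729$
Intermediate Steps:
$f{\left(G \right)} = 6 - 2 G$ ($f{\left(G \right)} = 4 - 2 \left(-1 + G\right) = 4 - \left(-2 + 2 G\right) = 6 - 2 G$)
$X{\left(P,c \right)} = \left(P + c\right)^{2}$ ($X{\left(P,c \right)} = \left(P + c\right) \left(P + c\right) = \left(P + c\right)^{2}$)
$\left(X{\left(k,f{\left(-5 \right)} \right)} + B\right)^{2} = \left(\left(-21 + \left(6 - -10\right)\right)^{2} + 948\right)^{2} = \left(\left(-21 + \left(6 + 10\right)\right)^{2} + 948\right)^{2} = \left(\left(-21 + 16\right)^{2} + 948\right)^{2} = \left(\left(-5\right)^{2} + 948\right)^{2} = \left(25 + 948\right)^{2} = 973^{2} = 946729$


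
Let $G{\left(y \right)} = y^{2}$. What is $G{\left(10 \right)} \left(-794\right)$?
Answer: $-79400$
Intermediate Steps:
$G{\left(10 \right)} \left(-794\right) = 10^{2} \left(-794\right) = 100 \left(-794\right) = -79400$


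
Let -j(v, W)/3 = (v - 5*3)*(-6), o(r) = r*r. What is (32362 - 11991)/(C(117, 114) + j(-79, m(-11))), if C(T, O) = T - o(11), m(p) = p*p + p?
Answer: -20371/1696 ≈ -12.011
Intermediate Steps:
m(p) = p + p² (m(p) = p² + p = p + p²)
o(r) = r²
j(v, W) = -270 + 18*v (j(v, W) = -3*(v - 5*3)*(-6) = -3*(v - 15)*(-6) = -3*(-15 + v)*(-6) = -3*(90 - 6*v) = -270 + 18*v)
C(T, O) = -121 + T (C(T, O) = T - 1*11² = T - 1*121 = T - 121 = -121 + T)
(32362 - 11991)/(C(117, 114) + j(-79, m(-11))) = (32362 - 11991)/((-121 + 117) + (-270 + 18*(-79))) = 20371/(-4 + (-270 - 1422)) = 20371/(-4 - 1692) = 20371/(-1696) = 20371*(-1/1696) = -20371/1696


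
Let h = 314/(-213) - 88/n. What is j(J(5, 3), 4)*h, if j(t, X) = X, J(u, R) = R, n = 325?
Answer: -483176/69225 ≈ -6.9798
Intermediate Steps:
h = -120794/69225 (h = 314/(-213) - 88/325 = 314*(-1/213) - 88*1/325 = -314/213 - 88/325 = -120794/69225 ≈ -1.7449)
j(J(5, 3), 4)*h = 4*(-120794/69225) = -483176/69225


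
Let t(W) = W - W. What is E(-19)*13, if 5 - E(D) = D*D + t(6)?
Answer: -4628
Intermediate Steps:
t(W) = 0
E(D) = 5 - D**2 (E(D) = 5 - (D*D + 0) = 5 - (D**2 + 0) = 5 - D**2)
E(-19)*13 = (5 - 1*(-19)**2)*13 = (5 - 1*361)*13 = (5 - 361)*13 = -356*13 = -4628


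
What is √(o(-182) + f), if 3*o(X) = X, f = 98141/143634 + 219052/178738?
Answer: I*√1075750790145673347734/4278808982 ≈ 7.6654*I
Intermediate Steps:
f = 24502420513/12836426946 (f = 98141*(1/143634) + 219052*(1/178738) = 98141/143634 + 109526/89369 = 24502420513/12836426946 ≈ 1.9088)
o(X) = X/3
√(o(-182) + f) = √((⅓)*(-182) + 24502420513/12836426946) = √(-182/3 + 24502420513/12836426946) = √(-251413604737/4278808982) = I*√1075750790145673347734/4278808982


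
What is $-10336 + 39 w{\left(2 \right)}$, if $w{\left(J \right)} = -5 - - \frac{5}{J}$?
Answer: $- \frac{20867}{2} \approx -10434.0$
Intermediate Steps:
$w{\left(J \right)} = -5 + \frac{5}{J}$
$-10336 + 39 w{\left(2 \right)} = -10336 + 39 \left(-5 + \frac{5}{2}\right) = -10336 + 39 \left(- \frac{5}{2}\right) = -10336 - \frac{195}{2} = - \frac{20867}{2}$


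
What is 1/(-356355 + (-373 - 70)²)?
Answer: -1/160106 ≈ -6.2459e-6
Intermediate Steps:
1/(-356355 + (-373 - 70)²) = 1/(-356355 + (-443)²) = 1/(-356355 + 196249) = 1/(-160106) = -1/160106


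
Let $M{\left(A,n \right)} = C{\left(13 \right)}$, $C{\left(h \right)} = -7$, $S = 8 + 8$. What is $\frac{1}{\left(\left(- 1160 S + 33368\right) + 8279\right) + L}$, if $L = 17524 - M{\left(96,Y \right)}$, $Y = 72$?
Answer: $\frac{1}{40618} \approx 2.462 \cdot 10^{-5}$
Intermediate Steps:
$S = 16$
$M{\left(A,n \right)} = -7$
$L = 17531$ ($L = 17524 - -7 = 17524 + 7 = 17531$)
$\frac{1}{\left(\left(- 1160 S + 33368\right) + 8279\right) + L} = \frac{1}{\left(\left(\left(-1160\right) 16 + 33368\right) + 8279\right) + 17531} = \frac{1}{\left(\left(-18560 + 33368\right) + 8279\right) + 17531} = \frac{1}{\left(14808 + 8279\right) + 17531} = \frac{1}{23087 + 17531} = \frac{1}{40618}$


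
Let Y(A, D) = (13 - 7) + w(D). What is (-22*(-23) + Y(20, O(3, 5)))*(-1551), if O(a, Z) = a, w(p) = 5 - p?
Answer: -797214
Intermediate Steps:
Y(A, D) = 11 - D (Y(A, D) = (13 - 7) + (5 - D) = 6 + (5 - D) = 11 - D)
(-22*(-23) + Y(20, O(3, 5)))*(-1551) = (-22*(-23) + (11 - 1*3))*(-1551) = (506 + (11 - 3))*(-1551) = (506 + 8)*(-1551) = 514*(-1551) = -797214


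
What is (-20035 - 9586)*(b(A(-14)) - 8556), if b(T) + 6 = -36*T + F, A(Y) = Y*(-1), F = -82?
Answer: 270972908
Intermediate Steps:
A(Y) = -Y
b(T) = -88 - 36*T (b(T) = -6 + (-36*T - 82) = -6 + (-82 - 36*T) = -88 - 36*T)
(-20035 - 9586)*(b(A(-14)) - 8556) = (-20035 - 9586)*((-88 - (-36)*(-14)) - 8556) = -29621*((-88 - 36*14) - 8556) = -29621*((-88 - 504) - 8556) = -29621*(-592 - 8556) = -29621*(-9148) = 270972908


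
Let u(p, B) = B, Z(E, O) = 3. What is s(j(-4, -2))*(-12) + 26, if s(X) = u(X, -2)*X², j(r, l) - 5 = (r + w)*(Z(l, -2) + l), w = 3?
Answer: 410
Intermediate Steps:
j(r, l) = 5 + (3 + l)*(3 + r) (j(r, l) = 5 + (r + 3)*(3 + l) = 5 + (3 + r)*(3 + l) = 5 + (3 + l)*(3 + r))
s(X) = -2*X²
s(j(-4, -2))*(-12) + 26 = -2*(14 + 3*(-2) + 3*(-4) - 2*(-4))²*(-12) + 26 = -2*(14 - 6 - 12 + 8)²*(-12) + 26 = -2*4²*(-12) + 26 = -2*16*(-12) + 26 = -32*(-12) + 26 = 384 + 26 = 410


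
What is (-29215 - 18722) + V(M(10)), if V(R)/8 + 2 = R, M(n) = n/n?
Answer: -47945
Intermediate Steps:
M(n) = 1
V(R) = -16 + 8*R
(-29215 - 18722) + V(M(10)) = (-29215 - 18722) + (-16 + 8*1) = -47937 + (-16 + 8) = -47937 - 8 = -47945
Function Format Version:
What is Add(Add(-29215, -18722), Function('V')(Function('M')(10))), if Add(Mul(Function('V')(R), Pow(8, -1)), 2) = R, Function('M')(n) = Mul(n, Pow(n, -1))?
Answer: -47945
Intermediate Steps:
Function('M')(n) = 1
Function('V')(R) = Add(-16, Mul(8, R))
Add(Add(-29215, -18722), Function('V')(Function('M')(10))) = Add(Add(-29215, -18722), Add(-16, Mul(8, 1))) = Add(-47937, Add(-16, 8)) = Add(-47937, -8) = -47945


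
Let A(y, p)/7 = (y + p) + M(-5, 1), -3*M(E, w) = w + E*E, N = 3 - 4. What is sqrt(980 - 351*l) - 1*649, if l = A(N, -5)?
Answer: -649 + 2*sqrt(9254) ≈ -456.60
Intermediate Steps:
N = -1
M(E, w) = -w/3 - E**2/3 (M(E, w) = -(w + E*E)/3 = -(w + E**2)/3 = -w/3 - E**2/3)
A(y, p) = -182/3 + 7*p + 7*y (A(y, p) = 7*((y + p) + (-1/3*1 - 1/3*(-5)**2)) = 7*((p + y) + (-1/3 - 1/3*25)) = 7*((p + y) + (-1/3 - 25/3)) = 7*((p + y) - 26/3) = 7*(-26/3 + p + y) = -182/3 + 7*p + 7*y)
l = -308/3 (l = -182/3 + 7*(-5) + 7*(-1) = -182/3 - 35 - 7 = -308/3 ≈ -102.67)
sqrt(980 - 351*l) - 1*649 = sqrt(980 - 351*(-308/3)) - 1*649 = sqrt(980 + 36036) - 649 = sqrt(37016) - 649 = 2*sqrt(9254) - 649 = -649 + 2*sqrt(9254)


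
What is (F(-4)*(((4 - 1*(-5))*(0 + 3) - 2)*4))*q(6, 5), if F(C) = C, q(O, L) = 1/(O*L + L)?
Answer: -80/7 ≈ -11.429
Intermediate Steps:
q(O, L) = 1/(L + L*O) (q(O, L) = 1/(L*O + L) = 1/(L + L*O))
(F(-4)*(((4 - 1*(-5))*(0 + 3) - 2)*4))*q(6, 5) = (-4*((4 - 1*(-5))*(0 + 3) - 2)*4)*(1/(5*(1 + 6))) = (-4*((4 + 5)*3 - 2)*4)*((1/5)/7) = (-4*(9*3 - 2)*4)*((1/5)*(1/7)) = -4*(27 - 2)*4*(1/35) = -100*4*(1/35) = -4*100*(1/35) = -400*1/35 = -80/7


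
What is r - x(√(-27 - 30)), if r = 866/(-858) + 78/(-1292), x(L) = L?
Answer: -296449/277134 - I*√57 ≈ -1.0697 - 7.5498*I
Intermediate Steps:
r = -296449/277134 (r = 866*(-1/858) + 78*(-1/1292) = -433/429 - 39/646 = -296449/277134 ≈ -1.0697)
r - x(√(-27 - 30)) = -296449/277134 - √(-27 - 30) = -296449/277134 - √(-57) = -296449/277134 - I*√57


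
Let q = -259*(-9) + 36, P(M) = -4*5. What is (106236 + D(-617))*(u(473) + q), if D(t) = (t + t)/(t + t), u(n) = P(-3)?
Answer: 249338239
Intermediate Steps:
P(M) = -20
u(n) = -20
q = 2367 (q = 2331 + 36 = 2367)
D(t) = 1 (D(t) = (2*t)/((2*t)) = (2*t)*(1/(2*t)) = 1)
(106236 + D(-617))*(u(473) + q) = (106236 + 1)*(-20 + 2367) = 106237*2347 = 249338239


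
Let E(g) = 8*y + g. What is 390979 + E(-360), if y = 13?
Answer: 390723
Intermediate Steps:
E(g) = 104 + g (E(g) = 8*13 + g = 104 + g)
390979 + E(-360) = 390979 + (104 - 360) = 390979 - 256 = 390723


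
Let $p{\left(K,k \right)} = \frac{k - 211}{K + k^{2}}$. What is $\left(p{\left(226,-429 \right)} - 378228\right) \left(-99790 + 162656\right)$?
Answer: $- \frac{4381442067612856}{184267} \approx -2.3778 \cdot 10^{10}$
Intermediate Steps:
$p{\left(K,k \right)} = \frac{-211 + k}{K + k^{2}}$
$\left(p{\left(226,-429 \right)} - 378228\right) \left(-99790 + 162656\right) = \left(\frac{-211 - 429}{226 + \left(-429\right)^{2}} - 378228\right) \left(-99790 + 162656\right) = \left(\frac{1}{226 + 184041} \left(-640\right) - 378228\right) 62866 = \left(\frac{1}{184267} \left(-640\right) - 378228\right) 62866 = \left(- \frac{640}{184267} - 378228\right) 62866 = \left(- \frac{69694939516}{184267}\right) 62866 = - \frac{4381442067612856}{184267}$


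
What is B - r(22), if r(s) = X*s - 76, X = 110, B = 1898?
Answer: -446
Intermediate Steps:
r(s) = -76 + 110*s (r(s) = 110*s - 76 = -76 + 110*s)
B - r(22) = 1898 - (-76 + 110*22) = 1898 - (-76 + 2420) = 1898 - 1*2344 = 1898 - 2344 = -446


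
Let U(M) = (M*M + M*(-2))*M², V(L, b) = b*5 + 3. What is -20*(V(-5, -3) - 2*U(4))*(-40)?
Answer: -214400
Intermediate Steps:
V(L, b) = 3 + 5*b (V(L, b) = 5*b + 3 = 3 + 5*b)
U(M) = M²*(M² - 2*M) (U(M) = (M² - 2*M)*M² = M²*(M² - 2*M))
-20*(V(-5, -3) - 2*U(4))*(-40) = -20*((3 + 5*(-3)) - 2*4³*(-2 + 4))*(-40) = -20*((3 - 15) - 128*2)*(-40) = -20*(-12 - 2*128)*(-40) = -20*(-12 - 256)*(-40) = -20*(-268)*(-40) = 5360*(-40) = -214400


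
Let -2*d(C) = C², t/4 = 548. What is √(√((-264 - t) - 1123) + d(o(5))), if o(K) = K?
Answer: √(-50 + 4*I*√3579)/2 ≈ 4.9304 + 6.067*I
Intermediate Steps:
t = 2192 (t = 4*548 = 2192)
d(C) = -C²/2
√(√((-264 - t) - 1123) + d(o(5))) = √(√((-264 - 1*2192) - 1123) - ½*5²) = √(√((-264 - 2192) - 1123) - ½*25) = √(√(-2456 - 1123) - 25/2) = √(√(-3579) - 25/2) = √(I*√3579 - 25/2) = √(-25/2 + I*√3579)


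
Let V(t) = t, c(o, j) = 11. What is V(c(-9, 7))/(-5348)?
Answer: -11/5348 ≈ -0.0020568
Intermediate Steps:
V(c(-9, 7))/(-5348) = 11/(-5348) = 11*(-1/5348) = -11/5348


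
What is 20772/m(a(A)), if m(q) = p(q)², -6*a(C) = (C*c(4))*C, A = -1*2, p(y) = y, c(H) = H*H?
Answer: 46737/256 ≈ 182.57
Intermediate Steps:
c(H) = H²
A = -2
a(C) = -8*C²/3 (a(C) = -C*4²*C/6 = -C*16*C/6 = -16*C*C/6 = -8*C²/3)
m(q) = q²
20772/m(a(A)) = 20772/((-8/3*(-2)²)²) = 20772/((-8/3*4)²) = 20772/((-32/3)²) = 20772/(1024/9) = 20772*(9/1024) = 46737/256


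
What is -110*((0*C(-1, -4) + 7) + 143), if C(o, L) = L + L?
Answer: -16500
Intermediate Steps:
C(o, L) = 2*L
-110*((0*C(-1, -4) + 7) + 143) = -110*((0*(2*(-4)) + 7) + 143) = -110*((0*(-8) + 7) + 143) = -110*((0 + 7) + 143) = -110*(7 + 143) = -110*150 = -16500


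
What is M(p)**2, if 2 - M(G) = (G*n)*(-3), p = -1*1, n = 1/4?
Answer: 25/16 ≈ 1.5625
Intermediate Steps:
n = 1/4 ≈ 0.25000
p = -1
M(G) = 2 + 3*G/4 (M(G) = 2 - G*(1/4)*(-3) = 2 - G/4*(-3) = 2 - (-3)*G/4 = 2 + 3*G/4)
M(p)**2 = (2 + (3/4)*(-1))**2 = (2 - 3/4)**2 = (5/4)**2 = 25/16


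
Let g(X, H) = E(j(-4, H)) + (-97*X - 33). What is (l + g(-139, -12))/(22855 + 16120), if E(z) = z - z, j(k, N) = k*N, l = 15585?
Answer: 5807/7795 ≈ 0.74496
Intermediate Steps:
j(k, N) = N*k
E(z) = 0
g(X, H) = -33 - 97*X (g(X, H) = 0 + (-97*X - 33) = 0 + (-33 - 97*X) = -33 - 97*X)
(l + g(-139, -12))/(22855 + 16120) = (15585 + (-33 - 97*(-139)))/(22855 + 16120) = (15585 + (-33 + 13483))/38975 = (15585 + 13450)*(1/38975) = 29035*(1/38975) = 5807/7795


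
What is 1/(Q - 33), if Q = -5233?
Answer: -1/5266 ≈ -0.00018990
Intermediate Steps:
1/(Q - 33) = 1/(-5233 - 33) = 1/(-5266) = -1/5266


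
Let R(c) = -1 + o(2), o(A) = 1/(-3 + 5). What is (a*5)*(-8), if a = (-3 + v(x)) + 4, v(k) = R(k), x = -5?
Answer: -20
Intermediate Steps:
o(A) = 1/2
R(c) = -1/2 (R(c) = -1 + 1/2 = -1/2)
v(k) = -1/2
a = 1/2 (a = (-3 - 1/2) + 4 = -7/2 + 4 = 1/2 ≈ 0.50000)
(a*5)*(-8) = ((1/2)*5)*(-8) = (5/2)*(-8) = -20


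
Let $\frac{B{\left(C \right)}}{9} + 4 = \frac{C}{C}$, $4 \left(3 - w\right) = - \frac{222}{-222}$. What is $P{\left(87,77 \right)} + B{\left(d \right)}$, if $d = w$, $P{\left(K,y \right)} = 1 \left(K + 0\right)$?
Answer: $60$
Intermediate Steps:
$P{\left(K,y \right)} = K$ ($P{\left(K,y \right)} = 1 K = K$)
$w = \frac{11}{4}$ ($w = 3 - \frac{\left(-222\right) \frac{1}{-222}}{4} = 3 - \frac{\left(-222\right) \left(- \frac{1}{222}\right)}{4} = 3 - \frac{1}{4} = \frac{11}{4} \approx 2.75$)
$d = \frac{11}{4} \approx 2.75$
$B{\left(C \right)} = -27$ ($B{\left(C \right)} = -36 + 9 \frac{C}{C} = -36 + 9 \cdot 1 = -36 + 9 = -27$)
$P{\left(87,77 \right)} + B{\left(d \right)} = 87 - 27 = 60$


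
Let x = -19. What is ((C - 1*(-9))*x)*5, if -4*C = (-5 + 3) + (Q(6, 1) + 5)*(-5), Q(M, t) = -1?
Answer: -2755/2 ≈ -1377.5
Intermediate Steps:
C = 11/2 (C = -((-5 + 3) + (-1 + 5)*(-5))/4 = -(-2 + 4*(-5))/4 = -(-2 - 20)/4 = -¼*(-22) = 11/2 ≈ 5.5000)
((C - 1*(-9))*x)*5 = ((11/2 - 1*(-9))*(-19))*5 = ((11/2 + 9)*(-19))*5 = ((29/2)*(-19))*5 = -551/2*5 = -2755/2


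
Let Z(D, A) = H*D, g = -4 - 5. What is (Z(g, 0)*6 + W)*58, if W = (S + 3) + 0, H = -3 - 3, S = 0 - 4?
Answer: 18734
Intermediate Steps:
S = -4
H = -6
W = -1 (W = (-4 + 3) + 0 = -1 + 0 = -1)
g = -9
Z(D, A) = -6*D
(Z(g, 0)*6 + W)*58 = (-6*(-9)*6 - 1)*58 = (54*6 - 1)*58 = (324 - 1)*58 = 323*58 = 18734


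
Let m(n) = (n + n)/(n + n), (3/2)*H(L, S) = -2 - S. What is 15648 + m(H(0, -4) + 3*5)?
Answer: 15649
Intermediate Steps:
H(L, S) = -4/3 - 2*S/3 (H(L, S) = 2*(-2 - S)/3 = -4/3 - 2*S/3)
m(n) = 1 (m(n) = (2*n)/((2*n)) = (2*n)*(1/(2*n)) = 1)
15648 + m(H(0, -4) + 3*5) = 15648 + 1 = 15649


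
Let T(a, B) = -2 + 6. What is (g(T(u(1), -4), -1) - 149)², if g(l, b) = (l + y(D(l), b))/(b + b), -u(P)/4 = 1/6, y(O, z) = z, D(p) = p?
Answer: 90601/4 ≈ 22650.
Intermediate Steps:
u(P) = -⅔ (u(P) = -4/6 = -4*⅙ = -⅔)
T(a, B) = 4
g(l, b) = (b + l)/(2*b) (g(l, b) = (l + b)/(b + b) = (b + l)/((2*b)) = (b + l)*(1/(2*b)) = (b + l)/(2*b))
(g(T(u(1), -4), -1) - 149)² = ((½)*(-1 + 4)/(-1) - 149)² = ((½)*(-1)*3 - 149)² = (-3/2 - 149)² = (-301/2)² = 90601/4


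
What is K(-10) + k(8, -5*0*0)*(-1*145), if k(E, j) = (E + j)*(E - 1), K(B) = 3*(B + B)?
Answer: -8180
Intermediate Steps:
K(B) = 6*B (K(B) = 3*(2*B) = 6*B)
k(E, j) = (-1 + E)*(E + j) (k(E, j) = (E + j)*(-1 + E) = (-1 + E)*(E + j))
K(-10) + k(8, -5*0*0)*(-1*145) = 6*(-10) + (8² - 1*8 - (-5*0)*0 + 8*(-5*0*0))*(-1*145) = -60 + (64 - 8 - 0*0 + 8*(0*0))*(-145) = -60 + (64 - 8 - 1*0 + 8*0)*(-145) = -60 + (64 - 8 + 0 + 0)*(-145) = -60 + 56*(-145) = -60 - 8120 = -8180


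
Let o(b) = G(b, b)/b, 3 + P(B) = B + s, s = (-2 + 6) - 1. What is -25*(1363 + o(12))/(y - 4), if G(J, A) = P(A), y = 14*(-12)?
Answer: 8525/43 ≈ 198.26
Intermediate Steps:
y = -168
s = 3 (s = 4 - 1 = 3)
P(B) = B (P(B) = -3 + (B + 3) = -3 + (3 + B) = B)
G(J, A) = A
o(b) = 1 (o(b) = b/b = 1)
-25*(1363 + o(12))/(y - 4) = -25*(1363 + 1)/(-168 - 4) = -34100/(-172) = -34100*(-1)/172 = -25*(-341/43) = 8525/43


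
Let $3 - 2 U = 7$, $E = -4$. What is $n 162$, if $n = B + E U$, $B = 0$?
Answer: $1296$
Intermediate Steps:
$U = -2$ ($U = \frac{3}{2} - \frac{7}{2} = -2$)
$n = 8$ ($n = 0 - -8 = 0 + 8 = 8$)
$n 162 = 8 \cdot 162 = 1296$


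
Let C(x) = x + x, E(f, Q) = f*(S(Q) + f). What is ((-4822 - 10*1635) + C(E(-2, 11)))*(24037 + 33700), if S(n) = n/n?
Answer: -1222176816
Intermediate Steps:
S(n) = 1
E(f, Q) = f*(1 + f)
C(x) = 2*x
((-4822 - 10*1635) + C(E(-2, 11)))*(24037 + 33700) = ((-4822 - 10*1635) + 2*(-2*(1 - 2)))*(24037 + 33700) = ((-4822 - 1*16350) + 2*(-2*(-1)))*57737 = ((-4822 - 16350) + 2*2)*57737 = (-21172 + 4)*57737 = -21168*57737 = -1222176816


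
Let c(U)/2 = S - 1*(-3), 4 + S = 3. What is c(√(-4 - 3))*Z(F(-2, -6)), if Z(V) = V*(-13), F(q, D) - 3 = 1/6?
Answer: -494/3 ≈ -164.67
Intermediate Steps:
F(q, D) = 19/6 (F(q, D) = 3 + 1/6 = 3 + ⅙ = 19/6)
S = -1 (S = -4 + 3 = -1)
Z(V) = -13*V
c(U) = 4 (c(U) = 2*(-1 - 1*(-3)) = 2*(-1 + 3) = 2*2 = 4)
c(√(-4 - 3))*Z(F(-2, -6)) = 4*(-13*19/6) = 4*(-247/6) = -494/3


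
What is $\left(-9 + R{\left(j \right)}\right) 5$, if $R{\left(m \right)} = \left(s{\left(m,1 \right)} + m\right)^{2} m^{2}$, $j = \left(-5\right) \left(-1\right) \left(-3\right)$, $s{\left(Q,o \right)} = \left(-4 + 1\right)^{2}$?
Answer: $40455$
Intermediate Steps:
$s{\left(Q,o \right)} = 9$ ($s{\left(Q,o \right)} = \left(-3\right)^{2} = 9$)
$j = -15$ ($j = 5 \left(-3\right) = -15$)
$R{\left(m \right)} = m^{2} \left(9 + m\right)^{2}$ ($R{\left(m \right)} = \left(9 + m\right)^{2} m^{2} = m^{2} \left(9 + m\right)^{2}$)
$\left(-9 + R{\left(j \right)}\right) 5 = \left(-9 + \left(-15\right)^{2} \left(9 - 15\right)^{2}\right) 5 = \left(-9 + 225 \left(-6\right)^{2}\right) 5 = \left(-9 + 225 \cdot 36\right) 5 = \left(-9 + 8100\right) 5 = 8091 \cdot 5 = 40455$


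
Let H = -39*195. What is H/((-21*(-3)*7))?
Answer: -845/49 ≈ -17.245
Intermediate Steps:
H = -7605
H/((-21*(-3)*7)) = -7605/(-21*(-3)*7) = -7605/(63*7) = -7605/441 = -7605*1/441 = -845/49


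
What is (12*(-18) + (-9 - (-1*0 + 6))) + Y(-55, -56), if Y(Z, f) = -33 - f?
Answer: -208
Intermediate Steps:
(12*(-18) + (-9 - (-1*0 + 6))) + Y(-55, -56) = (12*(-18) + (-9 - (-1*0 + 6))) + (-33 - 1*(-56)) = (-216 + (-9 - (0 + 6))) + (-33 + 56) = (-216 + (-9 - 1*6)) + 23 = (-216 + (-9 - 6)) + 23 = (-216 - 15) + 23 = -231 + 23 = -208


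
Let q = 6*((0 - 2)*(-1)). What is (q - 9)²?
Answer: 9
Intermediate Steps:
q = 12 (q = 6*(-2*(-1)) = 6*2 = 12)
(q - 9)² = (12 - 9)² = 3² = 9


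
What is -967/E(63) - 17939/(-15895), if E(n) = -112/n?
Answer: 138621209/254320 ≈ 545.07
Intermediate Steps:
-967/E(63) - 17939/(-15895) = -967/((-112/63)) - 17939/(-15895) = -967/((-112*1/63)) - 17939*(-1/15895) = -967/(-16/9) + 17939/15895 = -967*(-9/16) + 17939/15895 = 8703/16 + 17939/15895 = 138621209/254320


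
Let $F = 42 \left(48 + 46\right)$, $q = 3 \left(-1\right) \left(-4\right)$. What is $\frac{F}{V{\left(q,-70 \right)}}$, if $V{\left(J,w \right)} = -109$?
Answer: $- \frac{3948}{109} \approx -36.22$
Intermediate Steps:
$q = 12$ ($q = \left(-3\right) \left(-4\right) = 12$)
$F = 3948$ ($F = 42 \cdot 94 = 3948$)
$\frac{F}{V{\left(q,-70 \right)}} = \frac{3948}{-109} = 3948 \left(- \frac{1}{109}\right) = - \frac{3948}{109}$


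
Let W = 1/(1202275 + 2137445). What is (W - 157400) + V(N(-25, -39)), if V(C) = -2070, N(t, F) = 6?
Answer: -532585148399/3339720 ≈ -1.5947e+5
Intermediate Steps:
W = 1/3339720 ≈ 2.9943e-7
(W - 157400) + V(N(-25, -39)) = (1/3339720 - 157400) - 2070 = -525671927999/3339720 - 2070 = -532585148399/3339720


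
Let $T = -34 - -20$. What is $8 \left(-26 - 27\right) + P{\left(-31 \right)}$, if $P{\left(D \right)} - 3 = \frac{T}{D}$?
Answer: $- \frac{13037}{31} \approx -420.55$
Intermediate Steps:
$T = -14$ ($T = -34 + 20 = -14$)
$P{\left(D \right)} = 3 - \frac{14}{D}$
$8 \left(-26 - 27\right) + P{\left(-31 \right)} = 8 \left(-26 - 27\right) + \left(3 - \frac{14}{-31}\right) = 8 \left(-53\right) + \left(3 - - \frac{14}{31}\right) = -424 + \left(3 + \frac{14}{31}\right) = -424 + \frac{107}{31} = - \frac{13037}{31}$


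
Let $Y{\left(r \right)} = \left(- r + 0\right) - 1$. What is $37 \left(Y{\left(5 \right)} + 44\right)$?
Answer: $1406$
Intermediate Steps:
$Y{\left(r \right)} = -1 - r$ ($Y{\left(r \right)} = - r - 1 = -1 - r$)
$37 \left(Y{\left(5 \right)} + 44\right) = 37 \left(\left(-1 - 5\right) + 44\right) = 37 \left(-6 + 44\right) = 37 \cdot 38 = 1406$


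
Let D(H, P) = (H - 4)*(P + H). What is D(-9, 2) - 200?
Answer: -109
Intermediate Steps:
D(H, P) = (-4 + H)*(H + P)
D(-9, 2) - 200 = ((-9)² - 4*(-9) - 4*2 - 9*2) - 200 = (81 + 36 - 8 - 18) - 200 = 91 - 200 = -109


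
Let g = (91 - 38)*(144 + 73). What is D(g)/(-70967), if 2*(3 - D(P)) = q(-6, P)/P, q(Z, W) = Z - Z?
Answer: -3/70967 ≈ -4.2273e-5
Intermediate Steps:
g = 11501 (g = 53*217 = 11501)
q(Z, W) = 0
D(P) = 3 (D(P) = 3 - 0/P = 3 - 1/2*0 = 3 + 0 = 3)
D(g)/(-70967) = 3/(-70967) = 3*(-1/70967) = -3/70967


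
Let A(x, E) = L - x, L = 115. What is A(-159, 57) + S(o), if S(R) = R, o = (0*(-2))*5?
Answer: 274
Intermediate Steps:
A(x, E) = 115 - x
o = 0 (o = 0*5 = 0)
A(-159, 57) + S(o) = (115 - 1*(-159)) + 0 = (115 + 159) + 0 = 274 + 0 = 274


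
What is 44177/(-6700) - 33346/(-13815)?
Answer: -77377411/18512100 ≈ -4.1798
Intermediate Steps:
44177/(-6700) - 33346/(-13815) = 44177*(-1/6700) - 33346*(-1/13815) = -44177/6700 + 33346/13815 = -77377411/18512100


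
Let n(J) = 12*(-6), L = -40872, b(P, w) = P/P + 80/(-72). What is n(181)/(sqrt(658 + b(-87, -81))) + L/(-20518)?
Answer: 20436/10259 - 216*sqrt(5921)/5921 ≈ -0.81508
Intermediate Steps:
b(P, w) = -1/9 (b(P, w) = 1 + 80*(-1/72) = 1 - 10/9 = -1/9)
n(J) = -72
n(181)/(sqrt(658 + b(-87, -81))) + L/(-20518) = -72/sqrt(658 - 1/9) - 40872/(-20518) = -72*3*sqrt(5921)/5921 - 40872*(-1/20518) = -72*3*sqrt(5921)/5921 + 20436/10259 = -216*sqrt(5921)/5921 + 20436/10259 = 20436/10259 - 216*sqrt(5921)/5921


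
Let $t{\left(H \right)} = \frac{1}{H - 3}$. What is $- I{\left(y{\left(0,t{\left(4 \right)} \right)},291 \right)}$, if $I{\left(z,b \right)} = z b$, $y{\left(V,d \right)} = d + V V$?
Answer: $-291$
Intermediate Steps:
$t{\left(H \right)} = \frac{1}{-3 + H}$
$y{\left(V,d \right)} = d + V^{2}$
$I{\left(z,b \right)} = b z$
$- I{\left(y{\left(0,t{\left(4 \right)} \right)},291 \right)} = - 291 \left(\frac{1}{-3 + 4} + 0^{2}\right) = - 291 \left(1^{-1} + 0\right) = - 291 \left(1 + 0\right) = - 291 \cdot 1 = \left(-1\right) 291 = -291$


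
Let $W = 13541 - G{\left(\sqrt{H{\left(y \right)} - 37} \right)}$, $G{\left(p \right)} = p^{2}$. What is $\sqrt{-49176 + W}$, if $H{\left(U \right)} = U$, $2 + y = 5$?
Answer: $i \sqrt{35601} \approx 188.68 i$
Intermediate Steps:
$y = 3$ ($y = -2 + 5 = 3$)
$W = 13575$ ($W = 13541 - \left(\sqrt{3 - 37}\right)^{2} = 13541 - \left(\sqrt{-34}\right)^{2} = 13541 - \left(i \sqrt{34}\right)^{2} = 13541 - -34 = 13541 + 34 = 13575$)
$\sqrt{-49176 + W} = \sqrt{-49176 + 13575} = \sqrt{-35601} = i \sqrt{35601}$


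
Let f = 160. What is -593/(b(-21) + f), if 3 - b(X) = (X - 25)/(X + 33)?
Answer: -3558/1001 ≈ -3.5544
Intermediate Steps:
b(X) = 3 - (-25 + X)/(33 + X) (b(X) = 3 - (X - 25)/(X + 33) = 3 - (-25 + X)/(33 + X))
-593/(b(-21) + f) = -593/(2*(62 - 21)/(33 - 21) + 160) = -593/(2*41/12 + 160) = -593/(2*(1/12)*41 + 160) = -593/(41/6 + 160) = -593/(1001/6) = (6/1001)*(-593) = -3558/1001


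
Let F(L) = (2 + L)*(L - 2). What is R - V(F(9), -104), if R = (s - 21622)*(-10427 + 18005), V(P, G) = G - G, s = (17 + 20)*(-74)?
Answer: -184600080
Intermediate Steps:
F(L) = (-2 + L)*(2 + L) (F(L) = (2 + L)*(-2 + L) = (-2 + L)*(2 + L))
s = -2738 (s = 37*(-74) = -2738)
V(P, G) = 0
R = -184600080 (R = (-2738 - 21622)*(-10427 + 18005) = -24360*7578 = -184600080)
R - V(F(9), -104) = -184600080 - 1*0 = -184600080 + 0 = -184600080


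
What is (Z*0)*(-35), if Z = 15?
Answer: 0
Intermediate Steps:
(Z*0)*(-35) = (15*0)*(-35) = 0*(-35) = 0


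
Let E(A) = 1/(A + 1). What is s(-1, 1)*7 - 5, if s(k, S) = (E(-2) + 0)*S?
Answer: -12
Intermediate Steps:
E(A) = 1/(1 + A)
s(k, S) = -S (s(k, S) = (1/(1 - 2) + 0)*S = (1/(-1) + 0)*S = (-1 + 0)*S = -S)
s(-1, 1)*7 - 5 = -1*1*7 - 5 = -1*7 - 5 = -7 - 5 = -12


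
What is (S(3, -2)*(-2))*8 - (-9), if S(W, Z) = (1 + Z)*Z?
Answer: -23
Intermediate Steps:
S(W, Z) = Z*(1 + Z)
(S(3, -2)*(-2))*8 - (-9) = (-2*(1 - 2)*(-2))*8 - (-9) = (-2*(-1)*(-2))*8 - 1*(-9) = (2*(-2))*8 + 9 = -4*8 + 9 = -32 + 9 = -23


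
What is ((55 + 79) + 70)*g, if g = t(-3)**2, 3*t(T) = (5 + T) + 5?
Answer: 3332/3 ≈ 1110.7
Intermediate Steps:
t(T) = 10/3 + T/3 (t(T) = ((5 + T) + 5)/3 = (10 + T)/3 = 10/3 + T/3)
g = 49/9 (g = (10/3 + (1/3)*(-3))**2 = (10/3 - 1)**2 = (7/3)**2 = 49/9 ≈ 5.4444)
((55 + 79) + 70)*g = ((55 + 79) + 70)*(49/9) = (134 + 70)*(49/9) = 204*(49/9) = 3332/3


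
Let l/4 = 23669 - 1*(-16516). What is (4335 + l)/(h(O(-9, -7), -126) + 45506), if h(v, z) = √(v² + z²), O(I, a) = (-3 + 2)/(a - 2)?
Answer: 608464138950/167733192959 - 1485675*√1285957/167733192959 ≈ 3.6175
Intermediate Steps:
l = 160740 (l = 4*(23669 - 1*(-16516)) = 4*(23669 + 16516) = 4*40185 = 160740)
O(I, a) = -1/(-2 + a)
(4335 + l)/(h(O(-9, -7), -126) + 45506) = (4335 + 160740)/(√((-1/(-2 - 7))² + (-126)²) + 45506) = 165075/(√((-1/(-9))² + 15876) + 45506) = 165075/(√((-1*(-⅑))² + 15876) + 45506) = 165075/(√((⅑)² + 15876) + 45506) = 165075/(√(1/81 + 15876) + 45506) = 165075/(√(1285957/81) + 45506) = 165075/(√1285957/9 + 45506) = 165075/(45506 + √1285957/9)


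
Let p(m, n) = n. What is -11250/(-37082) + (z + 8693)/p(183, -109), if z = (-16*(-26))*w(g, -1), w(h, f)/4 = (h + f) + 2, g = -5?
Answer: -37154892/2020969 ≈ -18.385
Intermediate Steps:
w(h, f) = 8 + 4*f + 4*h (w(h, f) = 4*((h + f) + 2) = 4*((f + h) + 2) = 4*(2 + f + h) = 8 + 4*f + 4*h)
z = -6656 (z = (-16*(-26))*(8 + 4*(-1) + 4*(-5)) = 416*(8 - 4 - 20) = 416*(-16) = -6656)
-11250/(-37082) + (z + 8693)/p(183, -109) = -11250/(-37082) + (-6656 + 8693)/(-109) = -11250*(-1/37082) + 2037*(-1/109) = 5625/18541 - 2037/109 = -37154892/2020969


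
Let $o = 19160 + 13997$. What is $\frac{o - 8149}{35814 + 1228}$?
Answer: $\frac{12504}{18521} \approx 0.67513$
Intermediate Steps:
$o = 33157$
$\frac{o - 8149}{35814 + 1228} = \frac{33157 - 8149}{35814 + 1228} = \frac{25008}{37042} = 25008 \cdot \frac{1}{37042} = \frac{12504}{18521}$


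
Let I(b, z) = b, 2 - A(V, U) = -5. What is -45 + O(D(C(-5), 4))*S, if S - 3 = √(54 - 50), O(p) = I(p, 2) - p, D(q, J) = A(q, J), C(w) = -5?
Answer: -45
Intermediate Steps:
A(V, U) = 7 (A(V, U) = 2 - 1*(-5) = 2 + 5 = 7)
D(q, J) = 7
O(p) = 0 (O(p) = p - p = 0)
S = 5 (S = 3 + √(54 - 50) = 3 + √4 = 3 + 2 = 5)
-45 + O(D(C(-5), 4))*S = -45 + 0*5 = -45 + 0 = -45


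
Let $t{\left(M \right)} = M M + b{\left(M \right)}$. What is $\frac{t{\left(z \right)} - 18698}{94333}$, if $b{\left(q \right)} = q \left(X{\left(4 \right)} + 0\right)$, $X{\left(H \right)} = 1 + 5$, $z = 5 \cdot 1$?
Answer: $- \frac{18643}{94333} \approx -0.19763$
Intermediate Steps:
$z = 5$
$X{\left(H \right)} = 6$
$b{\left(q \right)} = 6 q$ ($b{\left(q \right)} = q \left(6 + 0\right) = q 6 = 6 q$)
$t{\left(M \right)} = M^{2} + 6 M$ ($t{\left(M \right)} = M M + 6 M = M^{2} + 6 M$)
$\frac{t{\left(z \right)} - 18698}{94333} = \frac{5 \left(6 + 5\right) - 18698}{94333} = \left(5 \cdot 11 - 18698\right) \frac{1}{94333} = \left(55 - 18698\right) \frac{1}{94333} = \left(-18643\right) \frac{1}{94333} = - \frac{18643}{94333}$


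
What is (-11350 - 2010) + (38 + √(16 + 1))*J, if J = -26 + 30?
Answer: -13208 + 4*√17 ≈ -13192.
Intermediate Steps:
J = 4
(-11350 - 2010) + (38 + √(16 + 1))*J = (-11350 - 2010) + (38 + √(16 + 1))*4 = -13360 + (38 + √17)*4 = -13360 + (152 + 4*√17) = -13208 + 4*√17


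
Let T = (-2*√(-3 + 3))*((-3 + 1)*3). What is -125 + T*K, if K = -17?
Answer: -125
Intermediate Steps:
T = 0 (T = (-2*√0)*(-2*3) = -2*0*(-6) = 0*(-6) = 0)
-125 + T*K = -125 + 0*(-17) = -125 + 0 = -125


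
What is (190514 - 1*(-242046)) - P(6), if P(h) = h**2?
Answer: 432524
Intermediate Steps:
(190514 - 1*(-242046)) - P(6) = (190514 - 1*(-242046)) - 1*6**2 = (190514 + 242046) - 1*36 = 432560 - 36 = 432524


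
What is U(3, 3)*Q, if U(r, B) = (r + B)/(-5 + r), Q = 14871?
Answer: -44613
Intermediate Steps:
U(r, B) = (B + r)/(-5 + r)
U(3, 3)*Q = ((3 + 3)/(-5 + 3))*14871 = (6/(-2))*14871 = -½*6*14871 = -3*14871 = -44613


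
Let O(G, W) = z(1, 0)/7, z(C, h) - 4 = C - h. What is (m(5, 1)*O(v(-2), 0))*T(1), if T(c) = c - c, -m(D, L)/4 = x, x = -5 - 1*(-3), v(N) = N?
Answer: 0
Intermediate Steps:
z(C, h) = 4 + C - h (z(C, h) = 4 + (C - h) = 4 + C - h)
O(G, W) = 5/7 (O(G, W) = (4 + 1 - 1*0)/7 = (4 + 1 + 0)*(1/7) = 5*(1/7) = 5/7)
x = -2 (x = -5 + 3 = -2)
m(D, L) = 8 (m(D, L) = -4*(-2) = 8)
T(c) = 0
(m(5, 1)*O(v(-2), 0))*T(1) = (8*(5/7))*0 = (40/7)*0 = 0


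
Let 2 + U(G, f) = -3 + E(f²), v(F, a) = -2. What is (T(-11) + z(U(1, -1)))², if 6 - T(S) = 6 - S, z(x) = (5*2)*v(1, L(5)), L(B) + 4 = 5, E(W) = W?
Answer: 961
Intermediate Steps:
L(B) = 1 (L(B) = -4 + 5 = 1)
U(G, f) = -5 + f² (U(G, f) = -2 + (-3 + f²) = -5 + f²)
z(x) = -20 (z(x) = (5*2)*(-2) = 10*(-2) = -20)
T(S) = S (T(S) = 6 - (6 - S) = 6 + (-6 + S) = S)
(T(-11) + z(U(1, -1)))² = (-11 - 20)² = (-31)² = 961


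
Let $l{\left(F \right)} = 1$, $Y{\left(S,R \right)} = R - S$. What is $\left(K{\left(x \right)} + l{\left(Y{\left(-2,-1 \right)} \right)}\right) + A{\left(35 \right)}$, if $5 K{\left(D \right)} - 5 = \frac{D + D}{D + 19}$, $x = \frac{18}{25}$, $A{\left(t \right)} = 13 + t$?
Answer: $\frac{123286}{2465} \approx 50.015$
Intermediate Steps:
$x = \frac{18}{25}$ ($x = 18 \cdot \frac{1}{25} = \frac{18}{25} \approx 0.72$)
$K{\left(D \right)} = 1 + \frac{2 D}{5 \left(19 + D\right)}$ ($K{\left(D \right)} = 1 + \frac{\left(D + D\right) \frac{1}{D + 19}}{5} = 1 + \frac{2 D \frac{1}{19 + D}}{5} = 1 + \frac{2 D}{5 \left(19 + D\right)}$)
$\left(K{\left(x \right)} + l{\left(Y{\left(-2,-1 \right)} \right)}\right) + A{\left(35 \right)} = \left(\frac{95 + 7 \cdot \frac{18}{25}}{5 \left(19 + \frac{18}{25}\right)} + 1\right) + \left(13 + 35\right) = \left(\frac{95 + \frac{126}{25}}{5 \cdot \frac{493}{25}} + 1\right) + 48 = \left(\frac{1}{5} \cdot \frac{25}{493} \cdot \frac{2501}{25} + 1\right) + 48 = \left(\frac{2501}{2465} + 1\right) + 48 = \frac{4966}{2465} + 48 = \frac{123286}{2465}$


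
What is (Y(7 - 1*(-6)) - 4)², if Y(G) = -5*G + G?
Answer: 3136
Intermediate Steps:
Y(G) = -4*G
(Y(7 - 1*(-6)) - 4)² = (-4*(7 - 1*(-6)) - 4)² = (-4*(7 + 6) - 4)² = (-4*13 - 4)² = (-52 - 4)² = (-56)² = 3136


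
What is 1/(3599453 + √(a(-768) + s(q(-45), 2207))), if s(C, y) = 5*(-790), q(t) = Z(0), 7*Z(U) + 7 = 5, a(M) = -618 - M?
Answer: 3599453/12956061903009 - 10*I*√38/12956061903009 ≈ 2.7782e-7 - 4.7579e-12*I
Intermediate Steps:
Z(U) = -2/7 (Z(U) = -1 + (⅐)*5 = -1 + 5/7 = -2/7)
q(t) = -2/7
s(C, y) = -3950
1/(3599453 + √(a(-768) + s(q(-45), 2207))) = 1/(3599453 + √((-618 - 1*(-768)) - 3950)) = 1/(3599453 + √((-618 + 768) - 3950)) = 1/(3599453 + √(150 - 3950)) = 1/(3599453 + √(-3800)) = 1/(3599453 + 10*I*√38)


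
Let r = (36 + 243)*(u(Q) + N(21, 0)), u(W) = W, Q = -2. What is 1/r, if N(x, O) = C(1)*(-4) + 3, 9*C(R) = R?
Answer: 1/155 ≈ 0.0064516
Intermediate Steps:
C(R) = R/9
N(x, O) = 23/9 (N(x, O) = ((⅑)*1)*(-4) + 3 = (⅑)*(-4) + 3 = -4/9 + 3 = 23/9)
r = 155 (r = (36 + 243)*(-2 + 23/9) = 279*(5/9) = 155)
1/r = 1/155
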